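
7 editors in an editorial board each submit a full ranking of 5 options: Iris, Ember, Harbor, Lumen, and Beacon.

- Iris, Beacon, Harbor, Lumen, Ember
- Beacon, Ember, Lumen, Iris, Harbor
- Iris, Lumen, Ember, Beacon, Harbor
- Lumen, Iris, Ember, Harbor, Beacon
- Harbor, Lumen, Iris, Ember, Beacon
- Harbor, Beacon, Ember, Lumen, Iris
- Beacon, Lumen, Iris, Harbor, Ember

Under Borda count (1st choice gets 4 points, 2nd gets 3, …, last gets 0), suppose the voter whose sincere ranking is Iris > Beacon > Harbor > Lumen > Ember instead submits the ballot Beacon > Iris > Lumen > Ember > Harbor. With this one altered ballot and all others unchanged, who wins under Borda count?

Lumen

Borda totals with the altered ballot: Iris 15, Ember 11, Harbor 10, Lumen 18, Beacon 16.
The winner is unchanged: still Lumen.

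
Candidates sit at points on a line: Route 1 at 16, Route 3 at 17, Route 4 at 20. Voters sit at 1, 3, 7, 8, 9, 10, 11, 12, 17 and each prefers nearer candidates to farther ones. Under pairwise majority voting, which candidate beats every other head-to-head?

Route 1

With single-peaked preferences on a line, the Condorcet winner is the candidate closest to the median voter.
The median voter (position 9) is closest to Route 1 at 16.
Check: Route 1 vs Route 3 — voters closer to Route 1: 8 of 9.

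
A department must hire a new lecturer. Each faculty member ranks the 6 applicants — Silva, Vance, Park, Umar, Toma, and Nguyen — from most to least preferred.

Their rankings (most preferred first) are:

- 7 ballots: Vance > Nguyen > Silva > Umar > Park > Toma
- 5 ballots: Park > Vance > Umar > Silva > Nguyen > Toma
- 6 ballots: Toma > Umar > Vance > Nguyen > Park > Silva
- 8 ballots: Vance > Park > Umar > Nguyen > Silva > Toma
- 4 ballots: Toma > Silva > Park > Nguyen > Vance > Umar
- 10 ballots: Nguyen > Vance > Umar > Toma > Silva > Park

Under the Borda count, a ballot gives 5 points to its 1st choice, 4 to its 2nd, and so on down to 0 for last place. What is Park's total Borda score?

82

Borda scores:
  Silva: 7·3 + 5·2 + 6·0 + 8·1 + 4·4 + 10·1 = 65
  Vance: 7·5 + 5·4 + 6·3 + 8·5 + 4·1 + 10·4 = 157
  Park: 7·1 + 5·5 + 6·1 + 8·4 + 4·3 + 10·0 = 82
  Umar: 7·2 + 5·3 + 6·4 + 8·3 + 4·0 + 10·3 = 107
  Toma: 7·0 + 5·0 + 6·5 + 8·0 + 4·5 + 10·2 = 70
  Nguyen: 7·4 + 5·1 + 6·2 + 8·2 + 4·2 + 10·5 = 119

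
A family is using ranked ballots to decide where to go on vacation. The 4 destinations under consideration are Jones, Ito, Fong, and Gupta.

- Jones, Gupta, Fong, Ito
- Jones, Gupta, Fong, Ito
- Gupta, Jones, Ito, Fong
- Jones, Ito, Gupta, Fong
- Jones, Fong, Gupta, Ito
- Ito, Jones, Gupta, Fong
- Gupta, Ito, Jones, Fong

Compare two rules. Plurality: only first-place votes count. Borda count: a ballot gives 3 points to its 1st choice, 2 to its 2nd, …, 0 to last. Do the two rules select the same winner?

Yes

Plurality first-place counts: Jones 4, Ito 1, Fong 0, Gupta 2 → Jones.
Borda totals: Jones 17, Ito 8, Fong 4, Gupta 13 → Jones.
The two rules agree on Jones.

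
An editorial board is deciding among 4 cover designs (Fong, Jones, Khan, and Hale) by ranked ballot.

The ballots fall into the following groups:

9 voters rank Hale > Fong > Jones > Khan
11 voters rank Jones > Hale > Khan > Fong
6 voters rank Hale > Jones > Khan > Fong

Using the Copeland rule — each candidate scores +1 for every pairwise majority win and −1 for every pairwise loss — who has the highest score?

Pairwise results:
  Fong vs Jones: Jones wins 17–9.
  Fong vs Khan: Khan wins 17–9.
  Fong vs Hale: Hale wins 26–0.
  Jones vs Khan: Jones wins 26–0.
  Jones vs Hale: Hale wins 15–11.
  Khan vs Hale: Hale wins 26–0.
Copeland scores (wins − losses):
  Fong: 0 − 3 = -3
  Jones: 2 − 1 = 1
  Khan: 1 − 2 = -1
  Hale: 3 − 0 = 3
Hale has the best Copeland score.

Hale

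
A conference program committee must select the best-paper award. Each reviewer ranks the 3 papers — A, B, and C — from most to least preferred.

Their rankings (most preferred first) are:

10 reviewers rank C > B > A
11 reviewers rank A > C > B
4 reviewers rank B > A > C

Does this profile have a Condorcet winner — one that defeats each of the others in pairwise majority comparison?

No

Head-to-head results (25 voters total):
A vs B: B wins 14–11.
A vs C: A wins 15–10.
B vs C: C wins 21–4.
No candidate beats all others: A beats C beats B beats A, a majority cycle.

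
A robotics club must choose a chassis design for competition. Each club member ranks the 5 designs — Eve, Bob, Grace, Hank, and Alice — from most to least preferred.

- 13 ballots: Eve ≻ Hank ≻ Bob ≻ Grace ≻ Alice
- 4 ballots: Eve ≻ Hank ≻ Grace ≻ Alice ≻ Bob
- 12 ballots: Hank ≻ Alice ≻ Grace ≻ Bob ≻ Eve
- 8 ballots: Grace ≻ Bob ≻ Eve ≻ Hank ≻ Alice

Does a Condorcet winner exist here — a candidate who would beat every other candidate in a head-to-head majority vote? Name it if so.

Head-to-head results (37 voters total):
Eve vs Bob: Bob wins 20–17.
Eve vs Grace: Grace wins 20–17.
Eve vs Hank: Eve wins 25–12.
Eve vs Alice: Eve wins 25–12.
Bob vs Grace: Grace wins 24–13.
Bob vs Hank: Hank wins 29–8.
Bob vs Alice: Bob wins 21–16.
Grace vs Hank: Hank wins 29–8.
Grace vs Alice: Grace wins 25–12.
Hank vs Alice: Hank wins 37–0.
No candidate beats all others: Eve beats Hank beats Bob beats Eve, a majority cycle.

No Condorcet winner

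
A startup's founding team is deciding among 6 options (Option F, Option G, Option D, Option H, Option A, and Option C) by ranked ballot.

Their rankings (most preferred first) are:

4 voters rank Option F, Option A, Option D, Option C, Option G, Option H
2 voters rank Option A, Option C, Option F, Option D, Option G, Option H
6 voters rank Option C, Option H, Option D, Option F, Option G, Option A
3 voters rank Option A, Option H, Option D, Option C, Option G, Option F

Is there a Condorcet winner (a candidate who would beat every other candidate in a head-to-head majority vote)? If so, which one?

There is no Condorcet winner

Head-to-head results (15 voters total):
Option F vs Option G: Option F wins 12–3.
Option F vs Option D: Option D wins 9–6.
Option F vs Option H: Option H wins 9–6.
Option F vs Option A: Option F wins 10–5.
Option F vs Option C: Option C wins 11–4.
Option G vs Option D: Option D wins 15–0.
Option G vs Option H: Option H wins 9–6.
Option G vs Option A: Option A wins 9–6.
Option G vs Option C: Option C wins 15–0.
Option D vs Option H: Option H wins 9–6.
Option D vs Option A: Option A wins 9–6.
Option D vs Option C: Option C wins 8–7.
Option H vs Option A: Option A wins 9–6.
Option H vs Option C: Option C wins 12–3.
Option A vs Option C: Option A wins 9–6.
No candidate beats all others: Option F beats Option A beats Option D beats Option F, a majority cycle.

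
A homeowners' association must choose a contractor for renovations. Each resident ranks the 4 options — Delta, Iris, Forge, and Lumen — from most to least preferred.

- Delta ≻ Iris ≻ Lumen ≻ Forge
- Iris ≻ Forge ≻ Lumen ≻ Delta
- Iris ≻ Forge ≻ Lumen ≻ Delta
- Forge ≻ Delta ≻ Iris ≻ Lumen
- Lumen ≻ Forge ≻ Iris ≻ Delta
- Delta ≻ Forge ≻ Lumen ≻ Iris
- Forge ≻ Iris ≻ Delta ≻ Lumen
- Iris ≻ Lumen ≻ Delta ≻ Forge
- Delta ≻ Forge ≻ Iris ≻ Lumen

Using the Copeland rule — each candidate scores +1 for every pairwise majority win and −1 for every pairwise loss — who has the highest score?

Forge

Pairwise results:
  Delta vs Iris: Iris wins 5–4.
  Delta vs Forge: Forge wins 5–4.
  Delta vs Lumen: Delta wins 5–4.
  Iris vs Forge: Forge wins 5–4.
  Iris vs Lumen: Iris wins 7–2.
  Forge vs Lumen: Forge wins 6–3.
Copeland scores (wins − losses):
  Delta: 1 − 2 = -1
  Iris: 2 − 1 = 1
  Forge: 3 − 0 = 3
  Lumen: 0 − 3 = -3
Forge has the best Copeland score.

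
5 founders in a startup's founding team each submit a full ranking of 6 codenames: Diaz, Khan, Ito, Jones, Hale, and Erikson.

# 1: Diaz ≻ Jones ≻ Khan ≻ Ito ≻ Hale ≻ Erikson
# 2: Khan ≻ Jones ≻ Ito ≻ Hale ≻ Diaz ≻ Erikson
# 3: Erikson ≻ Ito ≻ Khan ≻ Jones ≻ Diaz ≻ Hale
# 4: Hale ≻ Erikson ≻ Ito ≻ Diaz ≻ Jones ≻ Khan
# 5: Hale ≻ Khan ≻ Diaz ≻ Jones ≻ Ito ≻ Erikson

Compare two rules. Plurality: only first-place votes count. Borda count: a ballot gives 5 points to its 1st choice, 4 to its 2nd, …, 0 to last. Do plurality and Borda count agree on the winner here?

No

Plurality first-place counts: Diaz 1, Khan 1, Ito 0, Jones 0, Hale 2, Erikson 1 → Hale.
Borda totals: Diaz 12, Khan 15, Ito 13, Jones 13, Hale 13, Erikson 9 → Khan.
The two rules disagree: plurality picks Hale, Borda picks Khan.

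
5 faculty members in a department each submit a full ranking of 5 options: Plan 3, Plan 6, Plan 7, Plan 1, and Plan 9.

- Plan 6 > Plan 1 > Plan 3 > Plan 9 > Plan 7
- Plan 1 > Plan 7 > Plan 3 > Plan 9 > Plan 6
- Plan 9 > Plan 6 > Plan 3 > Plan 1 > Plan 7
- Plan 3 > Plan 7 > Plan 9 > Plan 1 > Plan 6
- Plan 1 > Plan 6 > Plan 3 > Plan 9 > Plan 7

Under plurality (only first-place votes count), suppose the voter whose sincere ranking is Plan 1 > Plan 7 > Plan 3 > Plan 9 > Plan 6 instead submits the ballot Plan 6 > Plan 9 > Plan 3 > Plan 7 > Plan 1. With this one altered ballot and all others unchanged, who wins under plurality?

Plan 6

First-place totals with the altered ballot: Plan 3 1, Plan 6 2, Plan 7 0, Plan 1 1, Plan 9 1.
The switch changes the winner from Plan 1 to Plan 6.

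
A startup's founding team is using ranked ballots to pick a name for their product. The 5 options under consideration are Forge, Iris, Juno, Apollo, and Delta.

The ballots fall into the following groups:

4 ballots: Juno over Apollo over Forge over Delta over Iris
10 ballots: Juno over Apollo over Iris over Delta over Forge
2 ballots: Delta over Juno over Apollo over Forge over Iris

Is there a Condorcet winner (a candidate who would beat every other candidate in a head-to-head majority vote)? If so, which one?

Juno

Head-to-head results (16 voters total):
Forge vs Iris: Iris wins 10–6.
Forge vs Juno: Juno wins 16–0.
Forge vs Apollo: Apollo wins 16–0.
Forge vs Delta: Delta wins 12–4.
Iris vs Juno: Juno wins 16–0.
Iris vs Apollo: Apollo wins 16–0.
Iris vs Delta: Iris wins 10–6.
Juno vs Apollo: Juno wins 16–0.
Juno vs Delta: Juno wins 14–2.
Apollo vs Delta: Apollo wins 14–2.
Juno beats each rival — Forge (16–0), Iris (16–0), Apollo (16–0), Delta (14–2) — so Juno is the Condorcet winner.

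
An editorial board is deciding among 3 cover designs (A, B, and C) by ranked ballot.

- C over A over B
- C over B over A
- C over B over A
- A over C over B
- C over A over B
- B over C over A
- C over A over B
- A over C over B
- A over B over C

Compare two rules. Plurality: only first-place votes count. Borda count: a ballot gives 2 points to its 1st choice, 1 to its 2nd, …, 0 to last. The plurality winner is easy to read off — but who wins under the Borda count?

Plurality first-place counts: A 3, B 1, C 5 → C.
Borda totals: A 9, B 5, C 13 → C.

C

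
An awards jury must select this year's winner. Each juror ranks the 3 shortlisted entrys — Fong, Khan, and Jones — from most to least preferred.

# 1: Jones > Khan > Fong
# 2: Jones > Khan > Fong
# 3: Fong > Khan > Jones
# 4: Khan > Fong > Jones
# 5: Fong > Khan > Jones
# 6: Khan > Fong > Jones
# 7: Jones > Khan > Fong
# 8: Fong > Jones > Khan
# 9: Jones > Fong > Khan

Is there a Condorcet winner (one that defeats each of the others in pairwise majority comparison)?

No

Head-to-head results (9 voters total):
Fong vs Khan: Khan wins 5–4.
Fong vs Jones: Fong wins 5–4.
Khan vs Jones: Jones wins 5–4.
No candidate beats all others: Fong beats Jones beats Khan beats Fong, a majority cycle.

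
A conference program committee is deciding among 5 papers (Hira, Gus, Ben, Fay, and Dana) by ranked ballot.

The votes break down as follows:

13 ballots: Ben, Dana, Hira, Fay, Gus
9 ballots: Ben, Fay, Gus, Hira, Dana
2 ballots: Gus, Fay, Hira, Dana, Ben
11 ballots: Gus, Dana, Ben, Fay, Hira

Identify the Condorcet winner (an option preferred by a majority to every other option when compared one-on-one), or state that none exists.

Ben

Head-to-head results (35 voters total):
Hira vs Gus: Gus wins 22–13.
Hira vs Ben: Ben wins 33–2.
Hira vs Fay: Fay wins 22–13.
Hira vs Dana: Dana wins 24–11.
Gus vs Ben: Ben wins 22–13.
Gus vs Fay: Fay wins 22–13.
Gus vs Dana: Gus wins 22–13.
Ben vs Fay: Ben wins 33–2.
Ben vs Dana: Ben wins 22–13.
Fay vs Dana: Dana wins 24–11.
Ben beats each rival — Hira (33–2), Gus (22–13), Fay (33–2), Dana (22–13) — so Ben is the Condorcet winner.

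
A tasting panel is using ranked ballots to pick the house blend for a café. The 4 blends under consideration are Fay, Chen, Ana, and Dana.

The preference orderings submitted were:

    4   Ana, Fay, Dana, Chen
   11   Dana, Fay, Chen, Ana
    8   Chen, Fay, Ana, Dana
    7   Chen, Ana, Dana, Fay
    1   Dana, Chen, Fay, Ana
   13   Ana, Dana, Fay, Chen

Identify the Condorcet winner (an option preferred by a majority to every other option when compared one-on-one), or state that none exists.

No Condorcet winner

Head-to-head results (44 voters total):
Fay vs Chen: Fay wins 28–16.
Fay vs Ana: Ana wins 24–20.
Fay vs Dana: Dana wins 32–12.
Chen vs Ana: Chen wins 27–17.
Chen vs Dana: Dana wins 29–15.
Ana vs Dana: Ana wins 32–12.
No candidate beats all others: Fay beats Chen beats Ana beats Fay, a majority cycle.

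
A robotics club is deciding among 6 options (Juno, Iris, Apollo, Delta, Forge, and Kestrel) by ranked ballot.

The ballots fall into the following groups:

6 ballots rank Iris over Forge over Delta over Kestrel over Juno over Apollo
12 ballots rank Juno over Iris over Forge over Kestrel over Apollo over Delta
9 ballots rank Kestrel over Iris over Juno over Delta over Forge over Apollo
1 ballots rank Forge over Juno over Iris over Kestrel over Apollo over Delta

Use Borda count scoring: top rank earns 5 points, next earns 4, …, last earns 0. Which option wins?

Borda scores:
  Juno: 6·1 + 12·5 + 9·3 + 4 = 97
  Iris: 6·5 + 12·4 + 9·4 + 3 = 117
  Apollo: 6·0 + 12·1 + 9·0 + 1 = 13
  Delta: 6·3 + 12·0 + 9·2 + 0 = 36
  Forge: 6·4 + 12·3 + 9·1 + 5 = 74
  Kestrel: 6·2 + 12·2 + 9·5 + 2 = 83
Iris has the highest total.

Iris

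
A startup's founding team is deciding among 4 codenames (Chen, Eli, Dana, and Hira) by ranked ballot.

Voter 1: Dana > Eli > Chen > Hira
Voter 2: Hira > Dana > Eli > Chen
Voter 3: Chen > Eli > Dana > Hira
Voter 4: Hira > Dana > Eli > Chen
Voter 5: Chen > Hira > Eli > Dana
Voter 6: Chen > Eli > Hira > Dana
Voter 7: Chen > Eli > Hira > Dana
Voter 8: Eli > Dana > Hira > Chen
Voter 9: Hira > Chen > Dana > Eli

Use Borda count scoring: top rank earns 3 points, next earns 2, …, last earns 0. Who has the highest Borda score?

Chen

Borda scores:
  Chen: 1 + 0 + 3 + 0 + 3 + 3 + 3 + 0 + 2 = 15
  Eli: 2 + 1 + 2 + 1 + 1 + 2 + 2 + 3 + 0 = 14
  Dana: 3 + 2 + 1 + 2 + 0 + 0 + 0 + 2 + 1 = 11
  Hira: 0 + 3 + 0 + 3 + 2 + 1 + 1 + 1 + 3 = 14
Chen has the highest total.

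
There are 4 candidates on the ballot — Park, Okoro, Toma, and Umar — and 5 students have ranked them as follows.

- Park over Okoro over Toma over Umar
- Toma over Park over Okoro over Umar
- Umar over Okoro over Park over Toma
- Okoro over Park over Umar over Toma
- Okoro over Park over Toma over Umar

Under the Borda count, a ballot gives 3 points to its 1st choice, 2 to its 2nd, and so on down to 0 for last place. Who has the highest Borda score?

Okoro

Borda scores:
  Park: 3 + 2 + 1 + 2 + 2 = 10
  Okoro: 2 + 1 + 2 + 3 + 3 = 11
  Toma: 1 + 3 + 0 + 0 + 1 = 5
  Umar: 0 + 0 + 3 + 1 + 0 = 4
Okoro has the highest total.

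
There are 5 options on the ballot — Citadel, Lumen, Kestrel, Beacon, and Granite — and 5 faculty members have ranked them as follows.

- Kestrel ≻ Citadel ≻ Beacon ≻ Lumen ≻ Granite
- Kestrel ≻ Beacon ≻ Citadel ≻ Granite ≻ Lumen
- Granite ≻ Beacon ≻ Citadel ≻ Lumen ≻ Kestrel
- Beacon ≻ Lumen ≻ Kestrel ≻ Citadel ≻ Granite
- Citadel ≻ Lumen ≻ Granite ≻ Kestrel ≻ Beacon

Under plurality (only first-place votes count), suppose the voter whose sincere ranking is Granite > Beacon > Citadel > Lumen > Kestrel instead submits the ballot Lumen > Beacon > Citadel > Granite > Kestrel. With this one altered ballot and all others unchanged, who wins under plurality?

First-place totals with the altered ballot: Citadel 1, Lumen 1, Kestrel 2, Beacon 1, Granite 0.
The winner is unchanged: still Kestrel.

Kestrel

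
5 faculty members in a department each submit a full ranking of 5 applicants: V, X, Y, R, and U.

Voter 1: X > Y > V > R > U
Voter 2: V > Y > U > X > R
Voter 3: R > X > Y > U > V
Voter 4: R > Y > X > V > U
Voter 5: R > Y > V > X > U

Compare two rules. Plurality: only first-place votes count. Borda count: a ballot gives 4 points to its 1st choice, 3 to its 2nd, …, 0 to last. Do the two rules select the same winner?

Plurality first-place counts: V 1, X 1, Y 0, R 3, U 0 → R.
Borda totals: V 9, X 11, Y 14, R 13, U 3 → Y.
The two rules disagree: plurality picks R, Borda picks Y.

No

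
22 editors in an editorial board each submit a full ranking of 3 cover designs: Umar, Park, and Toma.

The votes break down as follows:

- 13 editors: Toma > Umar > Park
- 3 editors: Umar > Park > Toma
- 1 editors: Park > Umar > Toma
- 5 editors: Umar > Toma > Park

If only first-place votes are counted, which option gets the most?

First-place vote totals:
  Umar: 8
  Park: 1
  Toma: 13
Toma has the most first-place votes.

Toma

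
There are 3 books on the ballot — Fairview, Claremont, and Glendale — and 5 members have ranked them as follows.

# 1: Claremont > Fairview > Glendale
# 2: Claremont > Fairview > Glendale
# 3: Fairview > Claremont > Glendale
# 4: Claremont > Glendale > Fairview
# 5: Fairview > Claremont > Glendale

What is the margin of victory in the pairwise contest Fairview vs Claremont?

1

Ballots ranking Fairview above Claremont: 2.
Ballots ranking Claremont above Fairview: 3.
Claremont wins 3–2, a margin of 1.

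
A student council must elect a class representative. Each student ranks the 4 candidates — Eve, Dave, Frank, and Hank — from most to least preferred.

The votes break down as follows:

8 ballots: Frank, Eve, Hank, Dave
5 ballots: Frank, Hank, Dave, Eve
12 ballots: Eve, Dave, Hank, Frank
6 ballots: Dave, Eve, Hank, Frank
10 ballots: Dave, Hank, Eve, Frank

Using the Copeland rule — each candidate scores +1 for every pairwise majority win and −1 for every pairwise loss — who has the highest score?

Pairwise results:
  Eve vs Dave: Dave wins 21–20.
  Eve vs Frank: Eve wins 28–13.
  Eve vs Hank: Eve wins 26–15.
  Dave vs Frank: Dave wins 28–13.
  Dave vs Hank: Dave wins 28–13.
  Frank vs Hank: Hank wins 28–13.
Copeland scores (wins − losses):
  Eve: 2 − 1 = 1
  Dave: 3 − 0 = 3
  Frank: 0 − 3 = -3
  Hank: 1 − 2 = -1
Dave has the best Copeland score.

Dave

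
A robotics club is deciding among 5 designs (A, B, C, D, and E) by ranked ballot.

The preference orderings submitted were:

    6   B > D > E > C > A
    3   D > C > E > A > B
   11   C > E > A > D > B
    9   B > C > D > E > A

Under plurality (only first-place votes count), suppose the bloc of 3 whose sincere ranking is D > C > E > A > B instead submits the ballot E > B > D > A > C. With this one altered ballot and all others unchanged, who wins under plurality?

B

First-place totals with the altered ballot: A 0, B 15, C 11, D 0, E 3.
The winner is unchanged: still B.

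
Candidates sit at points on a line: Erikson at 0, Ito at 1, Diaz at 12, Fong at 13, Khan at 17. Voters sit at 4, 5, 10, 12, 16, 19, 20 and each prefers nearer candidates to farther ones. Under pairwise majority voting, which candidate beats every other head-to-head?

Diaz

With single-peaked preferences on a line, the Condorcet winner is the candidate closest to the median voter.
The median voter (position 12) is closest to Diaz at 12.
Check: Diaz vs Ito — voters closer to Diaz: 5 of 7.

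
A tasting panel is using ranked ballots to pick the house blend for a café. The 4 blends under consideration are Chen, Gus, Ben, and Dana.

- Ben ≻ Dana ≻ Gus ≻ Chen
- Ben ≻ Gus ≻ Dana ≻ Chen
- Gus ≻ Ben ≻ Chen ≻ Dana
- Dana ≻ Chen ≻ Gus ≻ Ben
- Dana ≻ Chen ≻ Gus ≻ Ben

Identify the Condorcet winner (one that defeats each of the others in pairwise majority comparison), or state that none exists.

No Condorcet winner

Head-to-head results (5 voters total):
Chen vs Gus: Gus wins 3–2.
Chen vs Ben: Ben wins 3–2.
Chen vs Dana: Dana wins 4–1.
Gus vs Ben: Gus wins 3–2.
Gus vs Dana: Dana wins 3–2.
Ben vs Dana: Ben wins 3–2.
No candidate beats all others: Gus beats Ben beats Dana beats Gus, a majority cycle.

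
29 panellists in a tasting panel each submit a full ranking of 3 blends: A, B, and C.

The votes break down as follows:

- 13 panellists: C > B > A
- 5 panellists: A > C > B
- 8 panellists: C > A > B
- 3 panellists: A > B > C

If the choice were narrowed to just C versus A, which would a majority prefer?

C

Ballots ranking C above A: 13+8 = 21.
Ballots ranking A above C: 5+3 = 8.
C wins the head-to-head, 21–8.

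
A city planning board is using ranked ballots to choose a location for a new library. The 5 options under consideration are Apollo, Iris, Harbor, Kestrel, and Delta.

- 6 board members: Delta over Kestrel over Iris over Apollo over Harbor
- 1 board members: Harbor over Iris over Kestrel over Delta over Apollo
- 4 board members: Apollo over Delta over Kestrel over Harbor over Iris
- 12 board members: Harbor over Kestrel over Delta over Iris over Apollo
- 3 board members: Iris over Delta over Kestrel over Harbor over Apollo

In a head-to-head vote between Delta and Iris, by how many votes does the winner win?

18

Ballots ranking Delta above Iris: 6+4+12 = 22.
Ballots ranking Iris above Delta: 1+3 = 4.
Delta wins 22–4, a margin of 18.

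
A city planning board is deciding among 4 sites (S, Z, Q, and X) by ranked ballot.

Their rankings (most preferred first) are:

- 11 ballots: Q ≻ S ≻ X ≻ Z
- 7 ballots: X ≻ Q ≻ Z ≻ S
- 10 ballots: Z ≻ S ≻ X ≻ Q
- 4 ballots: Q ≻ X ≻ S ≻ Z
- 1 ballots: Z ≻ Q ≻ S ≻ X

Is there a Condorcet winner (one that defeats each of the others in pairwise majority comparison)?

Head-to-head results (33 voters total):
S vs Z: Z wins 18–15.
S vs Q: Q wins 23–10.
S vs X: S wins 22–11.
Z vs Q: Q wins 22–11.
Z vs X: X wins 22–11.
Q vs X: X wins 17–16.
No candidate beats all others: S beats X beats Z beats S, a majority cycle.

No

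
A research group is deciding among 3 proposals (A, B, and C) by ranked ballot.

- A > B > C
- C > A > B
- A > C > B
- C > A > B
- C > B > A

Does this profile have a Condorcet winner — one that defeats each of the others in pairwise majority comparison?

Head-to-head results (5 voters total):
A vs B: A wins 4–1.
A vs C: C wins 3–2.
B vs C: C wins 4–1.
C beats each rival — A (3–2), B (4–1) — so C is the Condorcet winner.

Yes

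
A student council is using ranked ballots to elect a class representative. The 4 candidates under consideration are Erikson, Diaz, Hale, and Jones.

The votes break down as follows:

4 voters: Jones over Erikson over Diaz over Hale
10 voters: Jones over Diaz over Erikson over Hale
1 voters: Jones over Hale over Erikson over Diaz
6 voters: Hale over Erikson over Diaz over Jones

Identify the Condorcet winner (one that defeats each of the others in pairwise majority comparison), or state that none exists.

Jones

Head-to-head results (21 voters total):
Erikson vs Diaz: Erikson wins 11–10.
Erikson vs Hale: Erikson wins 14–7.
Erikson vs Jones: Jones wins 15–6.
Diaz vs Hale: Diaz wins 14–7.
Diaz vs Jones: Jones wins 15–6.
Hale vs Jones: Jones wins 15–6.
Jones beats each rival — Erikson (15–6), Diaz (15–6), Hale (15–6) — so Jones is the Condorcet winner.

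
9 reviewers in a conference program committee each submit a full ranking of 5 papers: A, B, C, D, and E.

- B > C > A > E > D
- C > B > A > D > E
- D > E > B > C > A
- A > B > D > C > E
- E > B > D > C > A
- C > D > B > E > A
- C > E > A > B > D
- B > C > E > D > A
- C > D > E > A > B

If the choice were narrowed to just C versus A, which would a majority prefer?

C

Ballots ranking C above A: 8.
Ballots ranking A above C: 1.
C wins the head-to-head, 8–1.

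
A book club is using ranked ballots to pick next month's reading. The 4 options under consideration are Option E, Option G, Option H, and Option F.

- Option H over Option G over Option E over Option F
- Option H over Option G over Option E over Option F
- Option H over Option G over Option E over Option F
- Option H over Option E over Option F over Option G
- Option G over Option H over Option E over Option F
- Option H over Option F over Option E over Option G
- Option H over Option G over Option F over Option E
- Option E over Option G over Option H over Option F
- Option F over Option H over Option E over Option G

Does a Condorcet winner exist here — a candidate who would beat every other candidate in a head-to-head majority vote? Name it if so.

Option H

Head-to-head results (9 voters total):
Option E vs Option G: Option G wins 5–4.
Option E vs Option H: Option H wins 8–1.
Option E vs Option F: Option E wins 6–3.
Option G vs Option H: Option H wins 7–2.
Option G vs Option F: Option G wins 6–3.
Option H vs Option F: Option H wins 8–1.
Option H beats each rival — Option E (8–1), Option G (7–2), Option F (8–1) — so Option H is the Condorcet winner.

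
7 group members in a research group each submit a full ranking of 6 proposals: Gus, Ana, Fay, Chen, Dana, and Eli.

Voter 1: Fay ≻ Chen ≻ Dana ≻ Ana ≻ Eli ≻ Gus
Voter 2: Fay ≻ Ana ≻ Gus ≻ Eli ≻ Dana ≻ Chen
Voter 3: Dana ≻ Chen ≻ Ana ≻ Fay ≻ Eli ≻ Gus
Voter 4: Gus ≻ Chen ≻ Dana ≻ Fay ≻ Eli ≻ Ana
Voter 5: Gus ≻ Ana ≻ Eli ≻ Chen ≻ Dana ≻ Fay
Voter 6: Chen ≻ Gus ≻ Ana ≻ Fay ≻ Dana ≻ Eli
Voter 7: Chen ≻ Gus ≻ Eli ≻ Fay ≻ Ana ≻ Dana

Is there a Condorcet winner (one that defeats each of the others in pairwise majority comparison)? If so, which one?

Head-to-head results (7 voters total):
Gus vs Ana: Gus wins 4–3.
Gus vs Fay: Gus wins 4–3.
Gus vs Chen: Chen wins 4–3.
Gus vs Dana: Gus wins 5–2.
Gus vs Eli: Gus wins 5–2.
Ana vs Fay: Fay wins 4–3.
Ana vs Chen: Chen wins 5–2.
Ana vs Dana: Ana wins 4–3.
Ana vs Eli: Ana wins 5–2.
Fay vs Chen: Chen wins 5–2.
Fay vs Dana: Fay wins 4–3.
Fay vs Eli: Fay wins 5–2.
Chen vs Dana: Chen wins 5–2.
Chen vs Eli: Chen wins 5–2.
Dana vs Eli: Dana wins 4–3.
Chen beats each rival — Gus (4–3), Ana (5–2), Fay (5–2), Dana (5–2), Eli (5–2) — so Chen is the Condorcet winner.

Chen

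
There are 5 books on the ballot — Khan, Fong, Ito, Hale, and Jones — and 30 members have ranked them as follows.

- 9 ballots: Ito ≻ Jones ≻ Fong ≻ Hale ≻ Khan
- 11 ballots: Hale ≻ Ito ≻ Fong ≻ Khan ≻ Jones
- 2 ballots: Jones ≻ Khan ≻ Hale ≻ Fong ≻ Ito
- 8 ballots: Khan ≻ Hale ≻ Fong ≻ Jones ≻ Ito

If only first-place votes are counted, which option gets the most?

First-place vote totals:
  Khan: 8
  Fong: 0
  Ito: 9
  Hale: 11
  Jones: 2
Hale has the most first-place votes.

Hale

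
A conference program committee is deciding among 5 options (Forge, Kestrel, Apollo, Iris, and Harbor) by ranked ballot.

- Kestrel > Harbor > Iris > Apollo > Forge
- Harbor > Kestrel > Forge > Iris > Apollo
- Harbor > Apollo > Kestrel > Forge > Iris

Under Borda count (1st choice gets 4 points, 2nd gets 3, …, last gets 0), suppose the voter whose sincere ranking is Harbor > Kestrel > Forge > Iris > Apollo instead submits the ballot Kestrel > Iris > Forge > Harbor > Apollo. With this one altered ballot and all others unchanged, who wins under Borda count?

Kestrel

Borda totals with the altered ballot: Forge 3, Kestrel 10, Apollo 4, Iris 5, Harbor 8.
The switch changes the winner from Harbor to Kestrel.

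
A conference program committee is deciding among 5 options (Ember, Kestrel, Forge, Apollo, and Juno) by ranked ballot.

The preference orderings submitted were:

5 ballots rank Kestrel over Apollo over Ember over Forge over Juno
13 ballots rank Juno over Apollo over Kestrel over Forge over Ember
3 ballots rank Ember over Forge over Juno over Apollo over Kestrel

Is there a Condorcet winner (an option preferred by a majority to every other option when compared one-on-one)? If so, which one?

Juno

Head-to-head results (21 voters total):
Ember vs Kestrel: Kestrel wins 18–3.
Ember vs Forge: Forge wins 13–8.
Ember vs Apollo: Apollo wins 18–3.
Ember vs Juno: Juno wins 13–8.
Kestrel vs Forge: Kestrel wins 18–3.
Kestrel vs Apollo: Apollo wins 16–5.
Kestrel vs Juno: Juno wins 16–5.
Forge vs Apollo: Apollo wins 18–3.
Forge vs Juno: Juno wins 13–8.
Apollo vs Juno: Juno wins 16–5.
Juno beats each rival — Ember (13–8), Kestrel (16–5), Forge (13–8), Apollo (16–5) — so Juno is the Condorcet winner.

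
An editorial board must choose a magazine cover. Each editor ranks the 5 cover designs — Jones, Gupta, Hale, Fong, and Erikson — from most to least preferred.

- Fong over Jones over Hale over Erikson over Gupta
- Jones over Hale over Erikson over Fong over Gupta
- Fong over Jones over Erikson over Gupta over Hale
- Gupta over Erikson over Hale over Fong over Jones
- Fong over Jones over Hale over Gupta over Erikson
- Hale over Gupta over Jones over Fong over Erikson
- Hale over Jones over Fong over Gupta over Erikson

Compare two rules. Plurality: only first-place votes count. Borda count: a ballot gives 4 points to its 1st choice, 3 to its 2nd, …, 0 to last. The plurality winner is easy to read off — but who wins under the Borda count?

Plurality first-place counts: Jones 1, Gupta 1, Hale 2, Fong 3, Erikson 0 → Fong.
Borda totals: Jones 18, Gupta 10, Hale 17, Fong 17, Erikson 8 → Jones.

Jones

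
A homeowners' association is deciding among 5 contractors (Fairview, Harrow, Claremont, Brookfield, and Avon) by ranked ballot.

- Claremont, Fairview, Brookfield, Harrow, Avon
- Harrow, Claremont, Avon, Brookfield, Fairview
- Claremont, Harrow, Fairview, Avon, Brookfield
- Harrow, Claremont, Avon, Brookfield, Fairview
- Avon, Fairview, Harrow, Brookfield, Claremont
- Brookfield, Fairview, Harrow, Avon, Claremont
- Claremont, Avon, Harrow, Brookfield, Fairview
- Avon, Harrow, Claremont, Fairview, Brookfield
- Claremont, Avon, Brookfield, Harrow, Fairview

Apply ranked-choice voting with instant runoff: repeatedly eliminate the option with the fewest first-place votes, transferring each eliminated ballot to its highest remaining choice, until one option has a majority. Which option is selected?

Harrow

Round 1: Claremont 4, Harrow 2, Avon 2, Brookfield 1, Fairview 0. Fairview has the fewest and is eliminated.
Round 2: Claremont 4, Harrow 2, Avon 2, Brookfield 1. Brookfield has the fewest and is eliminated.
Round 3: Claremont 4, Harrow 3, Avon 2. Avon has the fewest and is eliminated.
Round 4: Harrow 5, Claremont 4. Harrow has a majority.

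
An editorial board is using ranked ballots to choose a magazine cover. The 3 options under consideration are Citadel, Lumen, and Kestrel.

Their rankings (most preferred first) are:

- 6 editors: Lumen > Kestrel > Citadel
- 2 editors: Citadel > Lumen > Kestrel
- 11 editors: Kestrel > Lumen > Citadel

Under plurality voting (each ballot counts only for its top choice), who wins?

First-place vote totals:
  Citadel: 2
  Lumen: 6
  Kestrel: 11
Kestrel has the most first-place votes.

Kestrel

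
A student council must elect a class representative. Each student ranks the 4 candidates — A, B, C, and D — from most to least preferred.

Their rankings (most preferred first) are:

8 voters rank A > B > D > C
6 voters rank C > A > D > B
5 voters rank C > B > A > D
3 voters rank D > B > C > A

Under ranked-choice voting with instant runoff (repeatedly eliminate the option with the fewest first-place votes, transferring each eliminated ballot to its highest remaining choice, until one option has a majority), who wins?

C

Round 1: C 11, A 8, D 3, B 0. B has the fewest and is eliminated.
Round 2: C 11, A 8, D 3. D has the fewest and is eliminated.
Round 3: C 14, A 8. C has a majority.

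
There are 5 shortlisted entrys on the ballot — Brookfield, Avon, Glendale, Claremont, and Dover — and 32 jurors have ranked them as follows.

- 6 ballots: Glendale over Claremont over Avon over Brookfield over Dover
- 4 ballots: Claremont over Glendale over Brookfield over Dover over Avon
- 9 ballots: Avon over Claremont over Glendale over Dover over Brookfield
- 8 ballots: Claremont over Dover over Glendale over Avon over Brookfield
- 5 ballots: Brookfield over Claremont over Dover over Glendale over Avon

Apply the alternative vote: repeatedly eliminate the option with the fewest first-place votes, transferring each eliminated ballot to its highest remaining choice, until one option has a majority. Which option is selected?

Round 1: Claremont 12, Avon 9, Glendale 6, Brookfield 5, Dover 0. Dover has the fewest and is eliminated.
Round 2: Claremont 12, Avon 9, Glendale 6, Brookfield 5. Brookfield has the fewest and is eliminated.
Round 3: Claremont 17, Avon 9, Glendale 6. Claremont has a majority.

Claremont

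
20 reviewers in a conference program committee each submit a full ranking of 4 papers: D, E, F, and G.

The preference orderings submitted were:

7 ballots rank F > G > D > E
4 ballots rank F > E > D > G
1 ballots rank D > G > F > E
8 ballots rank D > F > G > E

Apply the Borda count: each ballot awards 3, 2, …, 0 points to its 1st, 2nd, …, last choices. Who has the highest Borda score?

Borda scores:
  D: 7·1 + 4·1 + 3 + 8·3 = 38
  E: 7·0 + 4·2 + 0 + 8·0 = 8
  F: 7·3 + 4·3 + 1 + 8·2 = 50
  G: 7·2 + 4·0 + 2 + 8·1 = 24
F has the highest total.

F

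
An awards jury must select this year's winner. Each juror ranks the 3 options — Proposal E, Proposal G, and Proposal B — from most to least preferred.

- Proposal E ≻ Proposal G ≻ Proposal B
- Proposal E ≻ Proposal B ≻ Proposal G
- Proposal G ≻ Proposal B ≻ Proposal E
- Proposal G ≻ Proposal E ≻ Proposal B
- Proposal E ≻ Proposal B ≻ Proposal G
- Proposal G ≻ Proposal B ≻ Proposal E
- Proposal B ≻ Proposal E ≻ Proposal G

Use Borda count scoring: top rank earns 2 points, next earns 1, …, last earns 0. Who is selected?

Proposal E

Borda scores:
  Proposal E: 2 + 2 + 0 + 1 + 2 + 0 + 1 = 8
  Proposal G: 1 + 0 + 2 + 2 + 0 + 2 + 0 = 7
  Proposal B: 0 + 1 + 1 + 0 + 1 + 1 + 2 = 6
Proposal E has the highest total.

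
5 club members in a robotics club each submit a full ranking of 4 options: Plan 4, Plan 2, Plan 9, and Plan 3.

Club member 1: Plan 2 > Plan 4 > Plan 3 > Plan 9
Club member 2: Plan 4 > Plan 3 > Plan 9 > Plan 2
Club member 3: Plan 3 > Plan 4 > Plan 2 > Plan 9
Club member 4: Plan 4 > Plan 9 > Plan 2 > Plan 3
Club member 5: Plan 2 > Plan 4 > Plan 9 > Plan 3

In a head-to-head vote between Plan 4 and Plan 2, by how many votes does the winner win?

1

Ballots ranking Plan 4 above Plan 2: 3.
Ballots ranking Plan 2 above Plan 4: 2.
Plan 4 wins 3–2, a margin of 1.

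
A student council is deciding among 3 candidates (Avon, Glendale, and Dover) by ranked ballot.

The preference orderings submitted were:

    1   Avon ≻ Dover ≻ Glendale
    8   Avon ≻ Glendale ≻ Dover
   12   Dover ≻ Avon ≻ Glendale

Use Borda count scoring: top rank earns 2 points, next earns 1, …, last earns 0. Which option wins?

Borda scores:
  Avon: 2 + 8·2 + 12·1 = 30
  Glendale: 0 + 8·1 + 12·0 = 8
  Dover: 1 + 8·0 + 12·2 = 25
Avon has the highest total.

Avon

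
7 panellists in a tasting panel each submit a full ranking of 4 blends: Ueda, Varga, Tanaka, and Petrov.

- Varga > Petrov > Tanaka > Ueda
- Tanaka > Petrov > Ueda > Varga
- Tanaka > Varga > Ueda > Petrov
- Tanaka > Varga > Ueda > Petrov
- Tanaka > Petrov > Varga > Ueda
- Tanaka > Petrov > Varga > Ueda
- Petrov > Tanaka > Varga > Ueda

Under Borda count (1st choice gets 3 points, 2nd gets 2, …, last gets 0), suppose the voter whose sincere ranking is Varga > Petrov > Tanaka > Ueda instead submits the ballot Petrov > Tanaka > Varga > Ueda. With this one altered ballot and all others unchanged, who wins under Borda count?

Borda totals with the altered ballot: Ueda 3, Varga 8, Tanaka 19, Petrov 12.
The winner is unchanged: still Tanaka.

Tanaka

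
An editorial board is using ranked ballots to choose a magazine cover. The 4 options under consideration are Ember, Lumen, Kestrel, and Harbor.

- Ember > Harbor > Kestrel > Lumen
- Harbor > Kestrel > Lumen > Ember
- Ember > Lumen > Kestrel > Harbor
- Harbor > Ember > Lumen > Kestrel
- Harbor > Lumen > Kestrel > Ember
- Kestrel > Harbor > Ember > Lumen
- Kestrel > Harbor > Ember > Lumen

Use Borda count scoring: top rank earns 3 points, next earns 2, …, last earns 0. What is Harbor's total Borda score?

15

Borda scores:
  Ember: 3 + 0 + 3 + 2 + 0 + 1 + 1 = 10
  Lumen: 0 + 1 + 2 + 1 + 2 + 0 + 0 = 6
  Kestrel: 1 + 2 + 1 + 0 + 1 + 3 + 3 = 11
  Harbor: 2 + 3 + 0 + 3 + 3 + 2 + 2 = 15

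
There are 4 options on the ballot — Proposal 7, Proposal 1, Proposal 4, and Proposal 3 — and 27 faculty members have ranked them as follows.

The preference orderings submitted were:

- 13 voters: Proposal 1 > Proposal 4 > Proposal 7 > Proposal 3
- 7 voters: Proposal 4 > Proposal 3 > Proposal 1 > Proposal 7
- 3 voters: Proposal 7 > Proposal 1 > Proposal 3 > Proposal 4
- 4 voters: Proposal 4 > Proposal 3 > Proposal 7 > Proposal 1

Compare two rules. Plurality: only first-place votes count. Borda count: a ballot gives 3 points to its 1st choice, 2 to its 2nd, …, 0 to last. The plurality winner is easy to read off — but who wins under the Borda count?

Plurality first-place counts: Proposal 7 3, Proposal 1 13, Proposal 4 11, Proposal 3 0 → Proposal 1.
Borda totals: Proposal 7 26, Proposal 1 52, Proposal 4 59, Proposal 3 25 → Proposal 4.

Proposal 4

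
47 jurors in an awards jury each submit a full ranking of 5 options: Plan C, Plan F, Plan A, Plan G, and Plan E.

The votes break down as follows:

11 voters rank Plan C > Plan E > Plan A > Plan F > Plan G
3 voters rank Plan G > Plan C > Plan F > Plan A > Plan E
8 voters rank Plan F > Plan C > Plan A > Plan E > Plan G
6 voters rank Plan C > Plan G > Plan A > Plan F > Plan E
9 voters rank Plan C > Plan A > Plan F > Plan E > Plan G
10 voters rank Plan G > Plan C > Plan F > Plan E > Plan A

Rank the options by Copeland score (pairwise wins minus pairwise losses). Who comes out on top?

Plan C

Pairwise results:
  Plan C vs Plan F: Plan C wins 39–8.
  Plan C vs Plan A: Plan C wins 47–0.
  Plan C vs Plan G: Plan C wins 34–13.
  Plan C vs Plan E: Plan C wins 47–0.
  Plan F vs Plan A: Plan A wins 26–21.
  Plan F vs Plan G: Plan F wins 28–19.
  Plan F vs Plan E: Plan F wins 36–11.
  Plan A vs Plan G: Plan A wins 28–19.
  Plan A vs Plan E: Plan A wins 26–21.
  Plan G vs Plan E: Plan E wins 28–19.
Copeland scores (wins − losses):
  Plan C: 4 − 0 = 4
  Plan F: 2 − 2 = 0
  Plan A: 3 − 1 = 2
  Plan G: 0 − 4 = -4
  Plan E: 1 − 3 = -2
Plan C has the best Copeland score.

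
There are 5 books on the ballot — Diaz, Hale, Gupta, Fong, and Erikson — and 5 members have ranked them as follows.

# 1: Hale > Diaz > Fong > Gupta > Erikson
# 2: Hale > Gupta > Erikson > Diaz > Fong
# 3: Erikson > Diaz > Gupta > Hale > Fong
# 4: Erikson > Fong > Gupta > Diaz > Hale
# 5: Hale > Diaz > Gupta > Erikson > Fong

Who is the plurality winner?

Hale

First-place vote totals:
  Diaz: 0
  Hale: 3
  Gupta: 0
  Fong: 0
  Erikson: 2
Hale has the most first-place votes.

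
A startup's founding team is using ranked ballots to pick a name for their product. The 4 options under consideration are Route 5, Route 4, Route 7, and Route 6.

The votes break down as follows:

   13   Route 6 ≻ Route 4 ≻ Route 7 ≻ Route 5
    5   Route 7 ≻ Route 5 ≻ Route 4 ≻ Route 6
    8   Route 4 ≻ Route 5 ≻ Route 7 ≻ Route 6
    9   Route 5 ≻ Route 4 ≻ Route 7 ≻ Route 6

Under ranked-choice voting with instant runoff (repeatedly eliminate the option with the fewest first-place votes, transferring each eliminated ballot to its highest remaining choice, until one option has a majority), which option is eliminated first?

Round 1: Route 6 13, Route 5 9, Route 4 8, Route 7 5. Route 7 has the fewest and is eliminated.
Round 2: Route 5 14, Route 6 13, Route 4 8. Route 4 has the fewest and is eliminated.
Round 3: Route 5 22, Route 6 13. Route 5 has a majority.

Route 7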